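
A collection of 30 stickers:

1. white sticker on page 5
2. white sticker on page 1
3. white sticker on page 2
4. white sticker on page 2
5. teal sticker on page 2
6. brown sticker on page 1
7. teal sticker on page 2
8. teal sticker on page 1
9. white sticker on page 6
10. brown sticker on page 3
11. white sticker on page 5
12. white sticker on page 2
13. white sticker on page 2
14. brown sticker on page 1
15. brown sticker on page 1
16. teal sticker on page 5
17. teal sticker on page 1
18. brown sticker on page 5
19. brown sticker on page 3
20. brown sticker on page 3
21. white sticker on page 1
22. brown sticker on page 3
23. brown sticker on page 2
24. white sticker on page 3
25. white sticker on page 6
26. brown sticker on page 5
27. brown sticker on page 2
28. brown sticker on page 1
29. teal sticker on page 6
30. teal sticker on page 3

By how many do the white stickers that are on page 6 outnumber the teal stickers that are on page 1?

white stickers on page 6: 2.
teal stickers on page 1: 2.
2 − 2 = 0.

0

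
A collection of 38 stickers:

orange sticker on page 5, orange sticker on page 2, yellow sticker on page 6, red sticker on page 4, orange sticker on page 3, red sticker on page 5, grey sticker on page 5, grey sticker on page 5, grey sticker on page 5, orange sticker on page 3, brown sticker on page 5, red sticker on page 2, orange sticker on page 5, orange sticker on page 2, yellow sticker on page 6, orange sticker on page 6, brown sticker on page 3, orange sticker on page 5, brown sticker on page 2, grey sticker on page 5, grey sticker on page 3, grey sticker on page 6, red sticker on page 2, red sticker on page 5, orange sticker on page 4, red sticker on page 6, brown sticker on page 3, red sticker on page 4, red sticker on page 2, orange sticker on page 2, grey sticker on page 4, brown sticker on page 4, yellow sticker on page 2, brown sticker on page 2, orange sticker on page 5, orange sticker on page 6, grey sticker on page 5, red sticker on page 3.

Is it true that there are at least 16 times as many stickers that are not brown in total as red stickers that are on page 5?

True

|stickers that are not brown| = 32.
|red stickers on page 5| = 2.
The claim requires 32 ≥ 16 × 2 = 32, which holds.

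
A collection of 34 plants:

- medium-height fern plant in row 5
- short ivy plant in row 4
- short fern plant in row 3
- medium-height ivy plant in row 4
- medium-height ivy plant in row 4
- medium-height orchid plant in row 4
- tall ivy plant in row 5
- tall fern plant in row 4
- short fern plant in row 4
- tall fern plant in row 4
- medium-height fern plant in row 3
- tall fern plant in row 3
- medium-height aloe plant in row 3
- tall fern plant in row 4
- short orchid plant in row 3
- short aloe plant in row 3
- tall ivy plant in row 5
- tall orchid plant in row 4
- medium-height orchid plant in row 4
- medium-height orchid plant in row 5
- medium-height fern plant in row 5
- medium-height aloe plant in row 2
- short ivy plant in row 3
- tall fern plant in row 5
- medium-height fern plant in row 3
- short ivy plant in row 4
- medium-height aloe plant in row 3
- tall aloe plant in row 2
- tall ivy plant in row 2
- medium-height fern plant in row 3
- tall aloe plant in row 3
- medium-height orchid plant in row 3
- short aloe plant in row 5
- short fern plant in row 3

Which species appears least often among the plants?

orchid

Counts by species: fern 13, ivy 8, aloe 7, orchid 6.
The minimum is 6, held uniquely by orchid.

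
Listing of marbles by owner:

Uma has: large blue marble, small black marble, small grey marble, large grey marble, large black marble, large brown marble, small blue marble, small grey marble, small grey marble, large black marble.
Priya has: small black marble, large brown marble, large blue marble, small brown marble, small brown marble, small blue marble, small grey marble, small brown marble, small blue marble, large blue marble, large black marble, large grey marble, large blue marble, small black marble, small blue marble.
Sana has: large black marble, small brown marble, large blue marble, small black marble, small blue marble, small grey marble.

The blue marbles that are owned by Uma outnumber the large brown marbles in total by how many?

0

blue marbles owned by Uma: 2.
large brown marbles: 2.
2 − 2 = 0.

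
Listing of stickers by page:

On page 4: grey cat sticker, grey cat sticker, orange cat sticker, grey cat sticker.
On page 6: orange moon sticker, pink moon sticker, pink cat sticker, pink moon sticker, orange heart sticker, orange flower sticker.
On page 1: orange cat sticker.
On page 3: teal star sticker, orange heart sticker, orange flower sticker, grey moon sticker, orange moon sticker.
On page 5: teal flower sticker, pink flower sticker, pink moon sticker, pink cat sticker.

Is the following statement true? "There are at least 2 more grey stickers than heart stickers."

True

|grey stickers| = 4.
|heart stickers| = 2.
The claim requires 4 − 2 = 2 ≥ 2, which holds.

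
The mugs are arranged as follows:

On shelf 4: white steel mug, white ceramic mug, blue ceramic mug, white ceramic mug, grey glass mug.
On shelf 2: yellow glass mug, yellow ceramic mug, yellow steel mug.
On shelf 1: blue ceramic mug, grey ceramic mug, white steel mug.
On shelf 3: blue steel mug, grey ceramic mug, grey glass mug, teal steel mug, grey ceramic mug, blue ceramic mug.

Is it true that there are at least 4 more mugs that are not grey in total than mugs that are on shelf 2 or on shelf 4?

True

There are 12 mugs that are not grey.
There are 8 mugs on shelf 2 or on shelf 4.
The claim requires 12 − 8 = 4 ≥ 4, which holds.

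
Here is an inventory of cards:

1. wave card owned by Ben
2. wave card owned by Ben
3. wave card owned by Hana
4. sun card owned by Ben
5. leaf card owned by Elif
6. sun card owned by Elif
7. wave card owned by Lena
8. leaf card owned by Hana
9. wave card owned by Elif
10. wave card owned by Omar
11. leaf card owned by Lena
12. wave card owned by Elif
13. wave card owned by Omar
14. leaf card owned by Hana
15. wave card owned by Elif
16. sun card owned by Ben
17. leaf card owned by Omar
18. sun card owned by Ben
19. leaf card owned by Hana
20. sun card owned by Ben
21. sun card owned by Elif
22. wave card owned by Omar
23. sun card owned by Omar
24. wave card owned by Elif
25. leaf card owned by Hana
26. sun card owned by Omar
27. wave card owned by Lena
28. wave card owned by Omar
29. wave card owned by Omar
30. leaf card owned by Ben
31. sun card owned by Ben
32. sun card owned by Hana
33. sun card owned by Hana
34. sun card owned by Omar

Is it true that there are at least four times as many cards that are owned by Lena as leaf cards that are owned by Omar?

cards owned by Lena: 3.
leaf cards owned by Omar: 1.
The claim requires 3 ≥ 4 × 1 = 4, which does not hold.

False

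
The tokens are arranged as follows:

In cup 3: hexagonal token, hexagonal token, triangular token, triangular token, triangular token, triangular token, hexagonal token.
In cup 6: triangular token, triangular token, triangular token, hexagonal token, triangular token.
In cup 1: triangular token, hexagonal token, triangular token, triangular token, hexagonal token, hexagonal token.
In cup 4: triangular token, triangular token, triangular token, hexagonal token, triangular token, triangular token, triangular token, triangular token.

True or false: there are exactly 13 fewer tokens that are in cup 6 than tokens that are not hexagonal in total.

True

|tokens in cup 6| = 5.
|tokens that are not hexagonal| = 18.
The claim requires 18 − 5 (= 13) to equal 13, which holds.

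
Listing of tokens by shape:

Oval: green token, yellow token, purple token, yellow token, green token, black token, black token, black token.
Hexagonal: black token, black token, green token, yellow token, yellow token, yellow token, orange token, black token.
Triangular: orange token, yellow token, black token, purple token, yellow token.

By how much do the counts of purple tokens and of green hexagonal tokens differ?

1

purple tokens: 2. green hexagonal tokens: 1.
|2 − 1| = 2 − 1 = 1.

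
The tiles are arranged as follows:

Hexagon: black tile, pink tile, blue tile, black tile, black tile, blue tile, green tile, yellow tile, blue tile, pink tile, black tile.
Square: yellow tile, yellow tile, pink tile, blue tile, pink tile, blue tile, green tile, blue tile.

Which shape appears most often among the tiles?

Counts by shape: hexagon 11, square 8.
The maximum is 11, held uniquely by hexagon.

hexagon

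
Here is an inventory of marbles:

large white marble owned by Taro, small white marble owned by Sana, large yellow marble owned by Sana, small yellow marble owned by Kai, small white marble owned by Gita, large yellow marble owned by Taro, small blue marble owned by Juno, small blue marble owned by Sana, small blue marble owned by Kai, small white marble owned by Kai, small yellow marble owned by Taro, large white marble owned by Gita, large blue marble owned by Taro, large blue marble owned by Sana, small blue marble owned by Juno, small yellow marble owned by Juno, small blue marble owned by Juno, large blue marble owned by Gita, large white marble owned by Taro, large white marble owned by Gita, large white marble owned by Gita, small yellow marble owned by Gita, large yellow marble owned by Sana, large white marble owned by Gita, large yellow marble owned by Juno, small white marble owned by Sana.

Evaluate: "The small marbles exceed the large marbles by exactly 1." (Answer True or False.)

False

|small marbles| = 13.
|large marbles| = 13.
The claim requires 13 − 13 (= 0) to equal 1, which does not hold.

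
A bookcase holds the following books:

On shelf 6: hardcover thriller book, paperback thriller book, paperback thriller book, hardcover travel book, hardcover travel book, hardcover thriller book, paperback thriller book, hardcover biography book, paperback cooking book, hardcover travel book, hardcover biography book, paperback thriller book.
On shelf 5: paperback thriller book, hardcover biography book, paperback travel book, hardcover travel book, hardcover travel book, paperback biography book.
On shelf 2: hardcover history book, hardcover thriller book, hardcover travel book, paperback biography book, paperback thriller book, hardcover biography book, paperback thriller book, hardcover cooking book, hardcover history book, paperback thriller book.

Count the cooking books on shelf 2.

1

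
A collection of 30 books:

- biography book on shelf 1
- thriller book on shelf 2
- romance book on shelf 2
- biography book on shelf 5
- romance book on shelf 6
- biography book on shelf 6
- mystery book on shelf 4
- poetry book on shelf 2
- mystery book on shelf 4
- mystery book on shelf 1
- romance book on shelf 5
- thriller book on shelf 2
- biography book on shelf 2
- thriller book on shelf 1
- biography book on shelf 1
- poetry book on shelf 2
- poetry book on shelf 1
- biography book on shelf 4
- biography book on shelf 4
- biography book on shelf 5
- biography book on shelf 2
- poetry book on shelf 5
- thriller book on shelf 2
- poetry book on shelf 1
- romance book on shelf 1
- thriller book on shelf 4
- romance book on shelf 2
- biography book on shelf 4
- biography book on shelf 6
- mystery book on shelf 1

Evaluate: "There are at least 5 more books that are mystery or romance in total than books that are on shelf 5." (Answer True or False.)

books that are mystery or romance: 9.
books on shelf 5: 4.
The claim requires 9 − 4 = 5 ≥ 5, which holds.

True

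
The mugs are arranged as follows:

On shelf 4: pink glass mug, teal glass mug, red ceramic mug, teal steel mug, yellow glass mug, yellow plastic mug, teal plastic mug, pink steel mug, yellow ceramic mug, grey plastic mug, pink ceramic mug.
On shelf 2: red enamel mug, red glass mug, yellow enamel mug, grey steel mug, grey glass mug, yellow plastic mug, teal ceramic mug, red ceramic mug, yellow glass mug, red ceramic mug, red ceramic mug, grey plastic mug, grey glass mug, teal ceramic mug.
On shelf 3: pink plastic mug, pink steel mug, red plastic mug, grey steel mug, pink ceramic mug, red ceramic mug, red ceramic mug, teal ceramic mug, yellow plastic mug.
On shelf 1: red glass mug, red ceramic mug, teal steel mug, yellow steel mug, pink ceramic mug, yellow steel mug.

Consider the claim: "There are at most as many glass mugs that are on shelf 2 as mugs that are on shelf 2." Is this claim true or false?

True

There are 4 glass mugs on shelf 2.
There are 14 mugs on shelf 2.
The claim requires 4 ≤ 14, which holds.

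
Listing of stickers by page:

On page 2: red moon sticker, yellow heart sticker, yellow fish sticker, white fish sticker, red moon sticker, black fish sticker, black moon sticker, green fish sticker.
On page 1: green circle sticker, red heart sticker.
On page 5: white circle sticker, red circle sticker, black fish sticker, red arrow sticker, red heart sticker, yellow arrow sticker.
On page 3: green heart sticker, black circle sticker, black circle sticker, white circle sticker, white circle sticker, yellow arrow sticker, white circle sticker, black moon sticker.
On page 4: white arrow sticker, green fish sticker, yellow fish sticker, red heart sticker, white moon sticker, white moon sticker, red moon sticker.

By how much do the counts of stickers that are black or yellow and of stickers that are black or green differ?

1

stickers that are black or yellow: 11. stickers that are black or green: 10.
|11 − 10| = 11 − 10 = 1.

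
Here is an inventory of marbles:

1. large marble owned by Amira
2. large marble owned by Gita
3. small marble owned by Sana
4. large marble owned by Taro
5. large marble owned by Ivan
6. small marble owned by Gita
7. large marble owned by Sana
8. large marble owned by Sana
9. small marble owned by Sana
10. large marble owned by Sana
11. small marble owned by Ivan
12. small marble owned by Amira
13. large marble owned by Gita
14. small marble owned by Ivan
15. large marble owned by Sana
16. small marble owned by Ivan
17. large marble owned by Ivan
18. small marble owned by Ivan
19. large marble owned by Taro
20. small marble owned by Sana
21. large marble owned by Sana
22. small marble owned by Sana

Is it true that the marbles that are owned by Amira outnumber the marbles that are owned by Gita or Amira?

False

Count of marbles owned by Amira: 2.
Count of marbles owned by Gita or Amira: 5.
The claim requires 2 > 5, which does not hold.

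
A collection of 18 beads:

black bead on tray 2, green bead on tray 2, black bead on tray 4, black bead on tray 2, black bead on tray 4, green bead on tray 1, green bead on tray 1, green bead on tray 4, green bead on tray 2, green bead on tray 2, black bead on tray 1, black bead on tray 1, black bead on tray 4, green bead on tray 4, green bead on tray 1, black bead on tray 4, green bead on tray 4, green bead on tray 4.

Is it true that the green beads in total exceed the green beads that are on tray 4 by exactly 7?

|green beads| = 10.
|green beads on tray 4| = 4.
The claim requires 10 − 4 (= 6) to equal 7, which does not hold.

False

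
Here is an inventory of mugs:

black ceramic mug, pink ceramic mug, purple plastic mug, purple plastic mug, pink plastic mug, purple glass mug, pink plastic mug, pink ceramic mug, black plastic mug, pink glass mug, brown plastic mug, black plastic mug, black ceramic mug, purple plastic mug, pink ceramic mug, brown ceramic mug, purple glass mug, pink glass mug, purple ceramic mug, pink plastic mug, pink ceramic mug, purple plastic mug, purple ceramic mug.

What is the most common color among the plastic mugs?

Counts by color (restricted to plastic mugs): purple 4, pink 3, black 2, brown 1.
The maximum is 4, held uniquely by purple.

purple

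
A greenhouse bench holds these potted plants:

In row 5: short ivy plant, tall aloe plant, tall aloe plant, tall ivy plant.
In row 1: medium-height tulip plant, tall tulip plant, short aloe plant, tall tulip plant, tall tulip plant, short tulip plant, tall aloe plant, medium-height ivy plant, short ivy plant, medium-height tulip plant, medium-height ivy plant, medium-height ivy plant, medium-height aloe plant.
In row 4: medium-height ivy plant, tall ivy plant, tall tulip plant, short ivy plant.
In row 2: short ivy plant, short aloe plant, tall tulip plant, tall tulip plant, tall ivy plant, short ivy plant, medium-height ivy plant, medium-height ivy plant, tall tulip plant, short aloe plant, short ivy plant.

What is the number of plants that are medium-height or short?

medium-height: 9; short: 10; together 9 + 10 = 19.

19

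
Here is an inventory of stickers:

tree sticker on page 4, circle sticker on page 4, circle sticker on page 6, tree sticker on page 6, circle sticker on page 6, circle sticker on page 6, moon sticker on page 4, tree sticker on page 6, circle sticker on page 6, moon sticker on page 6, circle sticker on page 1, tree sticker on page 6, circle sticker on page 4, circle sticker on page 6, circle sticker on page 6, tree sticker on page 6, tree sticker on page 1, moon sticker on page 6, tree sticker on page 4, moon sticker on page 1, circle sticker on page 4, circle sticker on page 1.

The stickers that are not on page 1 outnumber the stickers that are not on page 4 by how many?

2

stickers that are not on page 1: 18.
stickers that are not on page 4: 16.
18 − 16 = 2.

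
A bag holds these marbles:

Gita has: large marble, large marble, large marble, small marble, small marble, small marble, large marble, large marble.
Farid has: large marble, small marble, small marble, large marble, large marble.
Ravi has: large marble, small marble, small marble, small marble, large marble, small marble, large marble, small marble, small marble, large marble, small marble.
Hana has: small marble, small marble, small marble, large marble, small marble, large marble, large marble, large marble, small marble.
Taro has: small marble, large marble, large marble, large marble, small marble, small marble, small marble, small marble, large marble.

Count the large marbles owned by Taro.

4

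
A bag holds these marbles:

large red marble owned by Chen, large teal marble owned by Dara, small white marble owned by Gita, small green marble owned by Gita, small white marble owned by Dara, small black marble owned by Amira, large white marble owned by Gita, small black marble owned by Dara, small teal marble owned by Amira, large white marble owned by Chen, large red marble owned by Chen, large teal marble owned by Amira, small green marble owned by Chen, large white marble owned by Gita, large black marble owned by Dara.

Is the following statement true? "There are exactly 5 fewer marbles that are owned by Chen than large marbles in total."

marbles owned by Chen: 4.
large marbles: 8.
The claim requires 8 − 4 (= 4) to equal 5, which does not hold.

False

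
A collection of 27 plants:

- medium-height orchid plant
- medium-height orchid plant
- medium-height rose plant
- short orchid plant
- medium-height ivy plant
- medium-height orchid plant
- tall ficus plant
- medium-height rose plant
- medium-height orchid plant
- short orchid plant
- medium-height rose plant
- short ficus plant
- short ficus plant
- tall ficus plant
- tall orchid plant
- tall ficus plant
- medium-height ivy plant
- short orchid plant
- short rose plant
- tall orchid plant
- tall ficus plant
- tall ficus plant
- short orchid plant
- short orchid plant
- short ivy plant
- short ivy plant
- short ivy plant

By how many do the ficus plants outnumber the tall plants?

ficus plants: 7.
tall plants: 7.
7 − 7 = 0.

0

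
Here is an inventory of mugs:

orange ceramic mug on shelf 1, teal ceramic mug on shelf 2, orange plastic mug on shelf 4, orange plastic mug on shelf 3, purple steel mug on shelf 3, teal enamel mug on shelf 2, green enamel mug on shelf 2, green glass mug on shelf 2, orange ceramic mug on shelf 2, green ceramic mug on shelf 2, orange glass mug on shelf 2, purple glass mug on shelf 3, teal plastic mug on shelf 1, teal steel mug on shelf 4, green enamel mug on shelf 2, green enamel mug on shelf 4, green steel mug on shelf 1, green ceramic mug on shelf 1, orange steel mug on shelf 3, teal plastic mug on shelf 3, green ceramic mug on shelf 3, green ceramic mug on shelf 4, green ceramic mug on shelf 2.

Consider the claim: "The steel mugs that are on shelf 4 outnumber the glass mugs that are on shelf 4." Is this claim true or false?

|steel mugs on shelf 4| = 1.
|glass mugs on shelf 4| = 0.
The claim requires 1 > 0, which holds.

True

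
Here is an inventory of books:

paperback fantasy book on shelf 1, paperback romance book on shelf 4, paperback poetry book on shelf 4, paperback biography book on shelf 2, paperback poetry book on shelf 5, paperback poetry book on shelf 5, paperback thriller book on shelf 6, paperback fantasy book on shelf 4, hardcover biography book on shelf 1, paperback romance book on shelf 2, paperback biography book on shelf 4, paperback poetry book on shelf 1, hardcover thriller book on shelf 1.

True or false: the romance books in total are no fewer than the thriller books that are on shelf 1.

|romance books| = 2.
|thriller books on shelf 1| = 1.
The claim requires 2 ≥ 1, which holds.

True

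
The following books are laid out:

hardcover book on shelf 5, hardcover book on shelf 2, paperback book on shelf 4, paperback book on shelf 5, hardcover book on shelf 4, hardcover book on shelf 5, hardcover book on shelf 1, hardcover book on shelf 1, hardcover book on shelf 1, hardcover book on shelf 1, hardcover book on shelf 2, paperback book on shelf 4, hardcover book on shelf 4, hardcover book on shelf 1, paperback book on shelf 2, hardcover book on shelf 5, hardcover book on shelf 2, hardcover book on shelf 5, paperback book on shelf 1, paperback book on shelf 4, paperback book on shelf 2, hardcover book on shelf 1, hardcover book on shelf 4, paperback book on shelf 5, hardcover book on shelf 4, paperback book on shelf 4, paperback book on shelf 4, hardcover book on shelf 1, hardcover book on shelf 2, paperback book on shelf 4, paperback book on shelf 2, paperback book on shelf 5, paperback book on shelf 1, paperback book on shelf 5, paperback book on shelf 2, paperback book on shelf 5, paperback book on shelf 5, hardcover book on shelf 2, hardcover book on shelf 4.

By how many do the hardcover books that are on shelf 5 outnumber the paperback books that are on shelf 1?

2

hardcover books on shelf 5: 4.
paperback books on shelf 1: 2.
4 − 2 = 2.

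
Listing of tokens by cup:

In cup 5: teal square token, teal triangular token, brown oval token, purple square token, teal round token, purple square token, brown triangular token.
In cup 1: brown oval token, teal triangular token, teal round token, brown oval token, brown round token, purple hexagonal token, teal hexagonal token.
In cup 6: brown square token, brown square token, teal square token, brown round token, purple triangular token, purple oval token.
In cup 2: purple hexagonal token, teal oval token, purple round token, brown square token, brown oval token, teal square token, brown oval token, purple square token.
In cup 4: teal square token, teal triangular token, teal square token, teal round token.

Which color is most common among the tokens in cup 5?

Counts by color (restricted to tokens in cup 5): teal 3, purple 2, brown 2.
The maximum is 3, held uniquely by teal.

teal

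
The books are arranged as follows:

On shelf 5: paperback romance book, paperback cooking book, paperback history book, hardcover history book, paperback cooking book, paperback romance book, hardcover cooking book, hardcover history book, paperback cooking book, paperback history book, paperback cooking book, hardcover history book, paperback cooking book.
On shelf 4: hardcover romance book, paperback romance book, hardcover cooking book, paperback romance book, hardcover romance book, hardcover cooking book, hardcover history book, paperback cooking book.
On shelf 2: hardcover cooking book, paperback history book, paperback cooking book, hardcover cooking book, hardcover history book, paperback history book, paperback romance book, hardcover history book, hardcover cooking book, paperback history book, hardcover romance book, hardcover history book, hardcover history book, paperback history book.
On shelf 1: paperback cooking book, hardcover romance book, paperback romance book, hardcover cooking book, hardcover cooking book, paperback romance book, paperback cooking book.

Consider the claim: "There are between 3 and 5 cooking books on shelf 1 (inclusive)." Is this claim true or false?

There are 4 cooking books on shelf 1.
The claim requires 3 ≤ 4 ≤ 5, which holds.

True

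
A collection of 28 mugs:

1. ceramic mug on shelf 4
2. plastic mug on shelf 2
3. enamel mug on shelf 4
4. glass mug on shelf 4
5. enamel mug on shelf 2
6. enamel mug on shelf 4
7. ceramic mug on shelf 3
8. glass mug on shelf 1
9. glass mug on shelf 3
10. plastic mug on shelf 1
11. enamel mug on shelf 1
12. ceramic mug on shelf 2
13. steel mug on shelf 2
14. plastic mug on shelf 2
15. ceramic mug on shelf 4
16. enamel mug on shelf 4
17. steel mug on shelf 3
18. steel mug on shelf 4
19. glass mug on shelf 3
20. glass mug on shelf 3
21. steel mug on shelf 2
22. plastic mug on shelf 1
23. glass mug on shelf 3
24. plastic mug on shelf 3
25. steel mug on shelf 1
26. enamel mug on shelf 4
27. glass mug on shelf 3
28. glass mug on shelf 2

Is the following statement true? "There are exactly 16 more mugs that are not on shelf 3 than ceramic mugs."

|mugs that are not on shelf 3| = 20.
|ceramic mugs| = 4.
The claim requires 20 − 4 (= 16) to equal 16, which holds.

True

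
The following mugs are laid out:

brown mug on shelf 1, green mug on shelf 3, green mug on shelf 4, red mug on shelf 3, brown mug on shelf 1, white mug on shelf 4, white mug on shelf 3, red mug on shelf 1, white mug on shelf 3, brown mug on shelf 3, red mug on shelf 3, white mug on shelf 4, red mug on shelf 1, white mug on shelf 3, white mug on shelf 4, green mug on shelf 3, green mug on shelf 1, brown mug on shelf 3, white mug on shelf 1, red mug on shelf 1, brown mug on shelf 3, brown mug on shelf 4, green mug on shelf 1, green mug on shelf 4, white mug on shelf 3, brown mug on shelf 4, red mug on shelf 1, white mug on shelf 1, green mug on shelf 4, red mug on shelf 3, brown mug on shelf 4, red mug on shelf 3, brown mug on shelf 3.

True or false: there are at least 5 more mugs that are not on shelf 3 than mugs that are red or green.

False

mugs that are not on shelf 3: 19.
mugs that are red or green: 15.
The claim requires 19 − 15 = 4 ≥ 5, which does not hold.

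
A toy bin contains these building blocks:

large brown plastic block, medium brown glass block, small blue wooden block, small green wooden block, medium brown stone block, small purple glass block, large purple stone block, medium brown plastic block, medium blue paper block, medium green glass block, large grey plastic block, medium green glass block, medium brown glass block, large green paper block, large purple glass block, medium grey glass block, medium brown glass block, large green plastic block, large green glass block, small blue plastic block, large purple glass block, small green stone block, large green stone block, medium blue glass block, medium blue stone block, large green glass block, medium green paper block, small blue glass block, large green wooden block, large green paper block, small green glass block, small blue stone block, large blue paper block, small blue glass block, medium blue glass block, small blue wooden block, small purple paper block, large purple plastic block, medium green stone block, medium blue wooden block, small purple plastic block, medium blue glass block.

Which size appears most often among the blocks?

Counts by size: medium 16, large 14, small 12.
The maximum is 16, held uniquely by medium.

medium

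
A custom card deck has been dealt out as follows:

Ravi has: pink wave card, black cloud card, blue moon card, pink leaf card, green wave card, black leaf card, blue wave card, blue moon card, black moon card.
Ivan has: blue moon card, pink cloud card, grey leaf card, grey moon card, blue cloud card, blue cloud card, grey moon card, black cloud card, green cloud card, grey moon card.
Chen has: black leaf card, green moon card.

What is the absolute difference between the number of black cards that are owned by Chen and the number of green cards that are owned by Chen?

black cards owned by Chen: 1. green cards owned by Chen: 1.
|1 − 1| = 1 − 1 = 0.

0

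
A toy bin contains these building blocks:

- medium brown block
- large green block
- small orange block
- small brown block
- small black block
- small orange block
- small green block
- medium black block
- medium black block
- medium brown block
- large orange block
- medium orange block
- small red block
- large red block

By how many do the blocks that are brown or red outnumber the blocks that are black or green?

blocks that are brown or red: 5.
blocks that are black or green: 5.
5 − 5 = 0.

0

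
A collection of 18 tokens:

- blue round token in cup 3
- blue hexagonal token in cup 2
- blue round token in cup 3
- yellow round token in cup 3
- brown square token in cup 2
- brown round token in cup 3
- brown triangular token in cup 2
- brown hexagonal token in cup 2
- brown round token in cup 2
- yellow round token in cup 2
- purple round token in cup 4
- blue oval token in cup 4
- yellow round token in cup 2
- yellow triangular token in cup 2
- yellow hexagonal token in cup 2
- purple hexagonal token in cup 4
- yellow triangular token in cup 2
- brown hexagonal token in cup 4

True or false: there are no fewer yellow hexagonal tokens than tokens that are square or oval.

There is 1 yellow hexagonal token.
There are 2 tokens that are square or oval.
The claim requires 1 ≥ 2, which does not hold.

False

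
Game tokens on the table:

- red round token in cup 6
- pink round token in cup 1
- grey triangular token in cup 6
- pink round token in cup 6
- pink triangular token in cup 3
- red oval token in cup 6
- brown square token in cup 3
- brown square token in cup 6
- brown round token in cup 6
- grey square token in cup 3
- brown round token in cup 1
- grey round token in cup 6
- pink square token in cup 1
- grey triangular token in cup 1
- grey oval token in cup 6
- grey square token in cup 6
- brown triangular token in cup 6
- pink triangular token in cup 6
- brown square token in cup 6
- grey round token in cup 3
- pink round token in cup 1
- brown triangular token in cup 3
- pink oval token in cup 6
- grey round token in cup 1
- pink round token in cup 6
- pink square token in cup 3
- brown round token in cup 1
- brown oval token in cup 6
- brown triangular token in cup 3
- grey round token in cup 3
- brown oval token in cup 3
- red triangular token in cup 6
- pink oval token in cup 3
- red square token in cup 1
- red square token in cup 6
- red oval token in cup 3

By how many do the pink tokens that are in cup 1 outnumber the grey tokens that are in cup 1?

1

pink tokens in cup 1: 3.
grey tokens in cup 1: 2.
3 − 2 = 1.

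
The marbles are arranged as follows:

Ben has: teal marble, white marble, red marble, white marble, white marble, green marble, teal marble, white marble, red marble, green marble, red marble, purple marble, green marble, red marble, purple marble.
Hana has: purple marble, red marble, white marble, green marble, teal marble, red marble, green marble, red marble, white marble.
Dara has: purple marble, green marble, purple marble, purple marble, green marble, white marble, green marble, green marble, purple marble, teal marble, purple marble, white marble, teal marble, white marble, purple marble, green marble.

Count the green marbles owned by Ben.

3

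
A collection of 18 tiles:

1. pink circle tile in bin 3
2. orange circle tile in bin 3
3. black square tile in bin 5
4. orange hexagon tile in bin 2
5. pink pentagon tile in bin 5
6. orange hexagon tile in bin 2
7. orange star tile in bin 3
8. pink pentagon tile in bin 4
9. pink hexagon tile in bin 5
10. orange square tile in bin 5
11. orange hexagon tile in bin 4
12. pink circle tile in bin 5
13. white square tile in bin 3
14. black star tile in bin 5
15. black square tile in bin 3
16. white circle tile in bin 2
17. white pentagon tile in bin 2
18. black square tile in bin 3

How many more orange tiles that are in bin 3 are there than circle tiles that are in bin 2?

orange tiles in bin 3: 2.
circle tiles in bin 2: 1.
2 − 1 = 1.

1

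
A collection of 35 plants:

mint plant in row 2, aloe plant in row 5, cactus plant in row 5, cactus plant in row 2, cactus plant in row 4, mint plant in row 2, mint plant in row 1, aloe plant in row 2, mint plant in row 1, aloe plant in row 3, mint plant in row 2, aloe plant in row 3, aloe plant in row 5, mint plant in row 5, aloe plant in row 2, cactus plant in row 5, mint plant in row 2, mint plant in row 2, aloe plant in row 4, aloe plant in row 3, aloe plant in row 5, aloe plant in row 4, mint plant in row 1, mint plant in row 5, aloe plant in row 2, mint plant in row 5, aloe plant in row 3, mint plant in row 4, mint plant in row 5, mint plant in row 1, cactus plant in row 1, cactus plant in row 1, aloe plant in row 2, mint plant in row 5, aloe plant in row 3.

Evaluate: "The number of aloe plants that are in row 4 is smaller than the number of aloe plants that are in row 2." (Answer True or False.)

|aloe plants in row 4| = 2.
|aloe plants in row 2| = 4.
The claim requires 2 < 4, which holds.

True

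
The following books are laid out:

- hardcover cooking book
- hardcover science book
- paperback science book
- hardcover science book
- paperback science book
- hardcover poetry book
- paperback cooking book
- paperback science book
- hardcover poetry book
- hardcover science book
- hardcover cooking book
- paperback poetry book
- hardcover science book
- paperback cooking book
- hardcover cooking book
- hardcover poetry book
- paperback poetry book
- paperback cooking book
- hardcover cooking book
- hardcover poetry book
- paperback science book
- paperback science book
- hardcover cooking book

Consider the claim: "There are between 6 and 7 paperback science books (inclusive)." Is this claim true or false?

paperback science books: 5.
The claim requires 6 ≤ 5 ≤ 7, which does not hold.

False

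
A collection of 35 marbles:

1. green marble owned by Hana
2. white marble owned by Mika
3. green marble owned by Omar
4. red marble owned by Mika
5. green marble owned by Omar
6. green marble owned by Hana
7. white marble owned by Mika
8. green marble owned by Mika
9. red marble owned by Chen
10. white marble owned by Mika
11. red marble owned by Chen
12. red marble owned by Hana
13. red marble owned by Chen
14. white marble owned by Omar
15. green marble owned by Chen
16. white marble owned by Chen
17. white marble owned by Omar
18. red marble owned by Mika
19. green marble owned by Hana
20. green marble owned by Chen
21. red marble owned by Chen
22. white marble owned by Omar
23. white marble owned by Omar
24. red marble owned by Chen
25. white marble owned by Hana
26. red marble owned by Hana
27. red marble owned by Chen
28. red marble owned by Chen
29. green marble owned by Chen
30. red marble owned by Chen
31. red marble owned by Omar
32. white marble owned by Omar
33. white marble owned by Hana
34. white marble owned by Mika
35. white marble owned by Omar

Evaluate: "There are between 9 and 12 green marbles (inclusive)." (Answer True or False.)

|green marbles| = 9.
The claim requires 9 ≤ 9 ≤ 12, which holds.

True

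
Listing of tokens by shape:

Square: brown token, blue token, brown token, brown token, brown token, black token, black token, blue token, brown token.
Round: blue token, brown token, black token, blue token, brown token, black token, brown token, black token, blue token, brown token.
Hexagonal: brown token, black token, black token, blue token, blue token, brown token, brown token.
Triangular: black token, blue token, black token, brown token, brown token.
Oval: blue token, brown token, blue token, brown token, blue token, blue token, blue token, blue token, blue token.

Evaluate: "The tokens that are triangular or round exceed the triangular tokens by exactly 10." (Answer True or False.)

True

|tokens that are triangular or round| = 15.
|triangular tokens| = 5.
The claim requires 15 − 5 (= 10) to equal 10, which holds.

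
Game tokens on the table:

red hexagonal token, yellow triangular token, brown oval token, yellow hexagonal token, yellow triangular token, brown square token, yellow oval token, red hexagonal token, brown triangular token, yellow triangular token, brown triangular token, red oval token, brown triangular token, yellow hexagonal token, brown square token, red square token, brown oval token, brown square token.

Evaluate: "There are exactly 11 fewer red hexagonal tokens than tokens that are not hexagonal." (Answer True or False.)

There are 2 red hexagonal tokens.
There are 14 tokens that are not hexagonal.
The claim requires 14 − 2 (= 12) to equal 11, which does not hold.

False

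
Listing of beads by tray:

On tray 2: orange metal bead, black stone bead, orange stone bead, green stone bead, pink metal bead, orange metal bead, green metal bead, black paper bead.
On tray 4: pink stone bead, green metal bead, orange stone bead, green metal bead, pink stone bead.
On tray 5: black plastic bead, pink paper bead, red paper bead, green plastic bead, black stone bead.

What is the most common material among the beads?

Counts by material: stone 7, metal 6, paper 3, plastic 2.
The maximum is 7, held uniquely by stone.

stone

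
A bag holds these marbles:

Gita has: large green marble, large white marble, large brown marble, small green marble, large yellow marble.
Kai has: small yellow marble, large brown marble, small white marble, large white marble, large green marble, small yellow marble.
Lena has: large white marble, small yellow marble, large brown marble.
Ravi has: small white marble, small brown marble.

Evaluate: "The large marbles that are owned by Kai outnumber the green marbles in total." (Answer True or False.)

False

|large marbles owned by Kai| = 3.
|green marbles| = 3.
The claim requires 3 > 3, which does not hold.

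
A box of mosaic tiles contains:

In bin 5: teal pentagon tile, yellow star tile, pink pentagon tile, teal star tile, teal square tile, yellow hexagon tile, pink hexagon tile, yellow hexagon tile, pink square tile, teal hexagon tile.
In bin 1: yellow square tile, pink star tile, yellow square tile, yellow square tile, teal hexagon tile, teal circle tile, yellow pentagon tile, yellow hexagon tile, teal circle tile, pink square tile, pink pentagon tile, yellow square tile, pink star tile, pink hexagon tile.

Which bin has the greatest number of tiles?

bin 1

Counts by bin: bin 1→14, bin 5→10.
The maximum is 14, held uniquely by bin 1.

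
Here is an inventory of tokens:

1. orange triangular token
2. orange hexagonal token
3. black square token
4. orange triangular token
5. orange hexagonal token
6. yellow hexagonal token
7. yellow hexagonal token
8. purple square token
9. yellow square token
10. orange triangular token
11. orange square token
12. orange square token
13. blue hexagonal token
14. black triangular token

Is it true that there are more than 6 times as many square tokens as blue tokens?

|square tokens| = 5.
|blue tokens| = 1.
The claim requires 5 > 6 × 1 = 6, which does not hold.

False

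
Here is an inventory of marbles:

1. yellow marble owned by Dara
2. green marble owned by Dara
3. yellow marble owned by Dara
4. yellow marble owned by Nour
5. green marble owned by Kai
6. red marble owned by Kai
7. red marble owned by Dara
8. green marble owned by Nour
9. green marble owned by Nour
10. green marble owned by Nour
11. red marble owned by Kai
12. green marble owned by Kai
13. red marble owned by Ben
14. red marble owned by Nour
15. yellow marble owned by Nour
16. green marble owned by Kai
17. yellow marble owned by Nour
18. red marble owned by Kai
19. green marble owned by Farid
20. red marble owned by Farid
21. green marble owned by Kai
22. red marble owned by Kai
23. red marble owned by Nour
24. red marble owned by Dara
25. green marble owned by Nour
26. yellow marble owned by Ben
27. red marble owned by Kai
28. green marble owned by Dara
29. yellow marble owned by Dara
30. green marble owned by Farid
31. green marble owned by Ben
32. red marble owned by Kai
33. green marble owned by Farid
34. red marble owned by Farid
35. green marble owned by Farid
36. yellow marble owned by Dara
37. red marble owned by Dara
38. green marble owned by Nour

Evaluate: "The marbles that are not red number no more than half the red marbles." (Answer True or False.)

|marbles that are not red| = 24.
|red marbles| = 14.
The claim requires 2 × 24 = 48 ≤ 14, which does not hold.

False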